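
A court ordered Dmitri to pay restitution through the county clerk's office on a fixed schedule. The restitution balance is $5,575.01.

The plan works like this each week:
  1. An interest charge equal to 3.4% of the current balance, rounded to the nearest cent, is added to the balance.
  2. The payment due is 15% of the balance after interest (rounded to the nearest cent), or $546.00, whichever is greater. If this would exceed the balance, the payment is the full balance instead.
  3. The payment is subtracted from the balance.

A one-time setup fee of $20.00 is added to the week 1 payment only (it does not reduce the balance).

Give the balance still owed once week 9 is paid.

$1,009.89

Week 1: opening $5,575.01; interest $189.55 → $5,764.56; payment $864.68 (+ $20.00 fee); balance $4,899.88
Week 2: opening $4,899.88; interest $166.60 → $5,066.48; payment $759.97; balance $4,306.51
Week 3: opening $4,306.51; interest $146.42 → $4,452.93; payment $667.94; balance $3,784.99
Week 4: opening $3,784.99; interest $128.69 → $3,913.68; payment $587.05; balance $3,326.63
Week 5: opening $3,326.63; interest $113.11 → $3,439.74; payment $546.00; balance $2,893.74
Week 6: opening $2,893.74; interest $98.39 → $2,992.13; payment $546.00; balance $2,446.13
Week 7: opening $2,446.13; interest $83.17 → $2,529.30; payment $546.00; balance $1,983.30
Week 8: opening $1,983.30; interest $67.43 → $2,050.73; payment $546.00; balance $1,504.73
Week 9: opening $1,504.73; interest $51.16 → $1,555.89; payment $546.00; balance $1,009.89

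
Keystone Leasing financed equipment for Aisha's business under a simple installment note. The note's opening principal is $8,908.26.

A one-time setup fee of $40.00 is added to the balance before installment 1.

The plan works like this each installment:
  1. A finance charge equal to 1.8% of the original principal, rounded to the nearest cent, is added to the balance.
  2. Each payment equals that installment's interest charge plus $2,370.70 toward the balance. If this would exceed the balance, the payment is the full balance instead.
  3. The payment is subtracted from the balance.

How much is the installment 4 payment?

$1,996.51

# | Opening | Interest | Payment | End bal
1 | $8,948.26 | $160.35 | $2,531.05 | $6,577.56
2 | $6,577.56 | $160.35 | $2,531.05 | $4,206.86
3 | $4,206.86 | $160.35 | $2,531.05 | $1,836.16
4 | $1,836.16 | $160.35 | $1,996.51 | $0.00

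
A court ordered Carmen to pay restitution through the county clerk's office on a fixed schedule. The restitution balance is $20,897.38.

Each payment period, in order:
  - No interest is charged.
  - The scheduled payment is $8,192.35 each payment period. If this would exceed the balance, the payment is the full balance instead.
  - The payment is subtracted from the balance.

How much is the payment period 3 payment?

# | Opening | Payment | End bal
1 | $20,897.38 | $8,192.35 | $12,705.03
2 | $12,705.03 | $8,192.35 | $4,512.68
3 | $4,512.68 | $4,512.68 | $0.00

$4,512.68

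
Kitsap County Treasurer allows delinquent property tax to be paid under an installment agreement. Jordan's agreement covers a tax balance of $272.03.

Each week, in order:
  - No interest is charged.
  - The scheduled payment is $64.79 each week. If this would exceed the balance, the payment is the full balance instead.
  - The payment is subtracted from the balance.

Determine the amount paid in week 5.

Week 1: opening $272.03; payment $64.79; balance $207.24
Week 2: opening $207.24; payment $64.79; balance $142.45
Week 3: opening $142.45; payment $64.79; balance $77.66
Week 4: opening $77.66; payment $64.79; balance $12.87
Week 5: opening $12.87; payment $12.87; balance $0.00

$12.87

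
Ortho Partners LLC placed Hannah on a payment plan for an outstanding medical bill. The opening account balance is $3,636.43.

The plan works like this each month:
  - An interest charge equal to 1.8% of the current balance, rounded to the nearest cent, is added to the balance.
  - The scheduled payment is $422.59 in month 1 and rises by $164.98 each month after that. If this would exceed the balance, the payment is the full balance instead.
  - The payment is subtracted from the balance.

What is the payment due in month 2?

Month 1: $3,636.43 +$65.46 interest = $3,701.89; pay $422.59 → $3,279.30
Month 2: $3,279.30 +$59.03 interest = $3,338.33; pay $587.57 → $2,750.76

$587.57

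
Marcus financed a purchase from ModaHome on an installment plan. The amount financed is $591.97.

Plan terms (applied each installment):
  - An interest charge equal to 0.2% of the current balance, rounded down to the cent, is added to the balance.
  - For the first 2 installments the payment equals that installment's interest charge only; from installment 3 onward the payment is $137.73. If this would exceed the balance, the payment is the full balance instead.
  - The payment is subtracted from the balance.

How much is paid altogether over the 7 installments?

Installment 1: opening $591.97; interest $1.18 → $593.15; payment $1.18; balance $591.97
Installment 2: opening $591.97; interest $1.18 → $593.15; payment $1.18; balance $591.97
Installment 3: opening $591.97; interest $1.18 → $593.15; payment $137.73; balance $455.42
Installment 4: opening $455.42; interest $0.91 → $456.33; payment $137.73; balance $318.60
Installment 5: opening $318.60; interest $0.63 → $319.23; payment $137.73; balance $181.50
Installment 6: opening $181.50; interest $0.36 → $181.86; payment $137.73; balance $44.13
Installment 7: opening $44.13; interest $0.08 → $44.21; payment $44.21; balance $0.00
Total paid: $597.49

$597.49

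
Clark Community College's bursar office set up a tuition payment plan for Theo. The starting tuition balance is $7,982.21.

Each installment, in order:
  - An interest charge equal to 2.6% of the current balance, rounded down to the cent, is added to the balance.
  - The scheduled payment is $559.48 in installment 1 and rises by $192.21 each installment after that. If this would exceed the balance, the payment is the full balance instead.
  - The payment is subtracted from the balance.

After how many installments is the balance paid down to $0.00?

8

Installment 1: $7,982.21 +$207.53 interest = $8,189.74; pay $559.48 → $7,630.26
Installment 2: $7,630.26 +$198.38 interest = $7,828.64; pay $751.69 → $7,076.95
Installment 3: $7,076.95 +$184.00 interest = $7,260.95; pay $943.90 → $6,317.05
Installment 4: $6,317.05 +$164.24 interest = $6,481.29; pay $1,136.11 → $5,345.18
Installment 5: $5,345.18 +$138.97 interest = $5,484.15; pay $1,328.32 → $4,155.83
Installment 6: $4,155.83 +$108.05 interest = $4,263.88; pay $1,520.53 → $2,743.35
Installment 7: $2,743.35 +$71.32 interest = $2,814.67; pay $1,712.74 → $1,101.93
Installment 8: $1,101.93 +$28.65 interest = $1,130.58; pay $1,130.58 → $0.00
Balance reaches $0.00 in installment 8.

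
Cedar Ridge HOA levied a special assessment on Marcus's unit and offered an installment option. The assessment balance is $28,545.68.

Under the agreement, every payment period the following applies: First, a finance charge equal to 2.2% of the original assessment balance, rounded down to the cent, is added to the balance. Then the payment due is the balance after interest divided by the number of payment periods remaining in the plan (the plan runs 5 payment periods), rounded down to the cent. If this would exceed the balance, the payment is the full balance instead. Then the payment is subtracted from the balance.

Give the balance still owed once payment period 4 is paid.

Payment period 1: opening $28,545.68; interest $628.00 → $29,173.68; payment $5,834.73; balance $23,338.95
Payment period 2: opening $23,338.95; interest $628.00 → $23,966.95; payment $5,991.73; balance $17,975.22
Payment period 3: opening $17,975.22; interest $628.00 → $18,603.22; payment $6,201.07; balance $12,402.15
Payment period 4: opening $12,402.15; interest $628.00 → $13,030.15; payment $6,515.07; balance $6,515.08

$6,515.08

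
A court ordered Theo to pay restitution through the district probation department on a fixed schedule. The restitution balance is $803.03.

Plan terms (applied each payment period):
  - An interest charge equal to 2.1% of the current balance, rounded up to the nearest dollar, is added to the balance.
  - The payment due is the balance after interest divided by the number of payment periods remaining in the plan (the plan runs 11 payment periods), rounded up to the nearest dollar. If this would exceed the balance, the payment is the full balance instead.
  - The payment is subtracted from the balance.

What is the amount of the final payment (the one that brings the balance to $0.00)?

$91.03

Payment period 1: $803.03 +$17.00 interest = $820.03; pay $75.00 → $745.03
Payment period 2: $745.03 +$16.00 interest = $761.03; pay $77.00 → $684.03
Payment period 3: $684.03 +$15.00 interest = $699.03; pay $78.00 → $621.03
Payment period 4: $621.03 +$14.00 interest = $635.03; pay $80.00 → $555.03
Payment period 5: $555.03 +$12.00 interest = $567.03; pay $82.00 → $485.03
Payment period 6: $485.03 +$11.00 interest = $496.03; pay $83.00 → $413.03
Payment period 7: $413.03 +$9.00 interest = $422.03; pay $85.00 → $337.03
Payment period 8: $337.03 +$8.00 interest = $345.03; pay $87.00 → $258.03
Payment period 9: $258.03 +$6.00 interest = $264.03; pay $89.00 → $175.03
Payment period 10: $175.03 +$4.00 interest = $179.03; pay $90.00 → $89.03
Payment period 11: $89.03 +$2.00 interest = $91.03; pay $91.03 → $0.00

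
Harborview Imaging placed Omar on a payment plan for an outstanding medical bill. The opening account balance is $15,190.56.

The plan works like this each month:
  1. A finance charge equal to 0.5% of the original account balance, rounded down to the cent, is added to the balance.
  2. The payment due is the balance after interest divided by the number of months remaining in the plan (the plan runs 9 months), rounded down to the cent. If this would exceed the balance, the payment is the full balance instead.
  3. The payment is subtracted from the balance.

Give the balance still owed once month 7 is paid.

$3,577.56

Month 1: opening $15,190.56; interest $75.95 → $15,266.51; payment $1,696.27; balance $13,570.24
Month 2: opening $13,570.24; interest $75.95 → $13,646.19; payment $1,705.77; balance $11,940.42
Month 3: opening $11,940.42; interest $75.95 → $12,016.37; payment $1,716.62; balance $10,299.75
Month 4: opening $10,299.75; interest $75.95 → $10,375.70; payment $1,729.28; balance $8,646.42
Month 5: opening $8,646.42; interest $75.95 → $8,722.37; payment $1,744.47; balance $6,977.90
Month 6: opening $6,977.90; interest $75.95 → $7,053.85; payment $1,763.46; balance $5,290.39
Month 7: opening $5,290.39; interest $75.95 → $5,366.34; payment $1,788.78; balance $3,577.56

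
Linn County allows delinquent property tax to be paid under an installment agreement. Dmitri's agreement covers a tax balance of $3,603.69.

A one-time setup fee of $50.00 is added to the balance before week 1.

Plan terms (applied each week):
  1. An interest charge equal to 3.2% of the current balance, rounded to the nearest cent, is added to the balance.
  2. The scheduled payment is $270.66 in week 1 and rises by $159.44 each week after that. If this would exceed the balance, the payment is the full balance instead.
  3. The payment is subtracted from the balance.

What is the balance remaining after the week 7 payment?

$0.00

Week 1: $3,653.69 +$116.92 interest = $3,770.61; pay $270.66 → $3,499.95
Week 2: $3,499.95 +$112.00 interest = $3,611.95; pay $430.10 → $3,181.85
Week 3: $3,181.85 +$101.82 interest = $3,283.67; pay $589.54 → $2,694.13
Week 4: $2,694.13 +$86.21 interest = $2,780.34; pay $748.98 → $2,031.36
Week 5: $2,031.36 +$65.00 interest = $2,096.36; pay $908.42 → $1,187.94
Week 6: $1,187.94 +$38.01 interest = $1,225.95; pay $1,067.86 → $158.09
Week 7: $158.09 +$5.06 interest = $163.15; pay $163.15 → $0.00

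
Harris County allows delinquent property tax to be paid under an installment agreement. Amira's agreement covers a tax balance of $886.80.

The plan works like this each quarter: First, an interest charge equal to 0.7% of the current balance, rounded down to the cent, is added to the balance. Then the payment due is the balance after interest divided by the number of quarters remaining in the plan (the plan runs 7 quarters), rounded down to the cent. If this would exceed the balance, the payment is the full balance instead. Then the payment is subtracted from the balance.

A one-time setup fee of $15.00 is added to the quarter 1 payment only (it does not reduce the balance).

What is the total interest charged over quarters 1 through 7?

$25.14

Quarter 1: $886.80 +$6.20 interest = $893.00; pay $127.57 (+ $15.00 fee) → $765.43
Quarter 2: $765.43 +$5.35 interest = $770.78; pay $128.46 → $642.32
Quarter 3: $642.32 +$4.49 interest = $646.81; pay $129.36 → $517.45
Quarter 4: $517.45 +$3.62 interest = $521.07; pay $130.26 → $390.81
Quarter 5: $390.81 +$2.73 interest = $393.54; pay $131.18 → $262.36
Quarter 6: $262.36 +$1.83 interest = $264.19; pay $132.09 → $132.10
Quarter 7: $132.10 +$0.92 interest = $133.02; pay $133.02 → $0.00
Total interest: $6.20 + $5.35 + $4.49 + $3.62 + $2.73 + $1.83 + $0.92 = $25.14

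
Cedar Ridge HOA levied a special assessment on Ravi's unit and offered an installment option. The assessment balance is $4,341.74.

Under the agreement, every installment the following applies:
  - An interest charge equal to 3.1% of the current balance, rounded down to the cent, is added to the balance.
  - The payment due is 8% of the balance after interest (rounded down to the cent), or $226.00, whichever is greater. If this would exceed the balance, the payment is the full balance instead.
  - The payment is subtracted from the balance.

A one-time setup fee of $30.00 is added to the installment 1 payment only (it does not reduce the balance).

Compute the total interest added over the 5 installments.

$607.13

Installment 1: opening $4,341.74; interest $134.59 → $4,476.33; payment $358.10 (+ $30.00 fee); balance $4,118.23
Installment 2: opening $4,118.23; interest $127.66 → $4,245.89; payment $339.67; balance $3,906.22
Installment 3: opening $3,906.22; interest $121.09 → $4,027.31; payment $322.18; balance $3,705.13
Installment 4: opening $3,705.13; interest $114.85 → $3,819.98; payment $305.59; balance $3,514.39
Installment 5: opening $3,514.39; interest $108.94 → $3,623.33; payment $289.86; balance $3,333.47
Total interest: $134.59 + $127.66 + $121.09 + $114.85 + $108.94 = $607.13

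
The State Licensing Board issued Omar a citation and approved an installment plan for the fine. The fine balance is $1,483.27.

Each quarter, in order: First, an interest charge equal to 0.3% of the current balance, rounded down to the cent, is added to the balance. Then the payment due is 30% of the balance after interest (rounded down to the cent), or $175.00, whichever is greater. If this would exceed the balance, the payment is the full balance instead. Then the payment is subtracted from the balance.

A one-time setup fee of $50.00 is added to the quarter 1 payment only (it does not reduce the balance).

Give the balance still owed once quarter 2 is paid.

Quarter 1: $1,483.27 +$4.44 interest = $1,487.71; pay $446.31 (+ $50.00 fee) → $1,041.40
Quarter 2: $1,041.40 +$3.12 interest = $1,044.52; pay $313.35 → $731.17

$731.17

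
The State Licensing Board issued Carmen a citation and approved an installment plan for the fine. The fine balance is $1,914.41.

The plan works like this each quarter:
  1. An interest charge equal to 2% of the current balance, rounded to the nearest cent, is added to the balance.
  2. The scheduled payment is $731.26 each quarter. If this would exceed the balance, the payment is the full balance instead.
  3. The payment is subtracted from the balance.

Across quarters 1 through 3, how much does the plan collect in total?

Quarter 1: opening $1,914.41; interest $38.29 → $1,952.70; payment $731.26; balance $1,221.44
Quarter 2: opening $1,221.44; interest $24.43 → $1,245.87; payment $731.26; balance $514.61
Quarter 3: opening $514.61; interest $10.29 → $524.90; payment $524.90; balance $0.00
Total paid: $1,987.42

$1,987.42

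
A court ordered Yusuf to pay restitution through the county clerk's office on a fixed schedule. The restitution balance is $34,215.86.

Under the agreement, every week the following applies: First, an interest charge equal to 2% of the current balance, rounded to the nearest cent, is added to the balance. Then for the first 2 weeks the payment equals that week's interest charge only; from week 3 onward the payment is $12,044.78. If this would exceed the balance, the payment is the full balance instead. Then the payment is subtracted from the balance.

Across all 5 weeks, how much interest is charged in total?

$2,735.42

Week 1: opening $34,215.86; interest $684.32 → $34,900.18; payment $684.32; balance $34,215.86
Week 2: opening $34,215.86; interest $684.32 → $34,900.18; payment $684.32; balance $34,215.86
Week 3: opening $34,215.86; interest $684.32 → $34,900.18; payment $12,044.78; balance $22,855.40
Week 4: opening $22,855.40; interest $457.11 → $23,312.51; payment $12,044.78; balance $11,267.73
Week 5: opening $11,267.73; interest $225.35 → $11,493.08; payment $11,493.08; balance $0.00
Total interest: $684.32 + $684.32 + $684.32 + $457.11 + $225.35 = $2,735.42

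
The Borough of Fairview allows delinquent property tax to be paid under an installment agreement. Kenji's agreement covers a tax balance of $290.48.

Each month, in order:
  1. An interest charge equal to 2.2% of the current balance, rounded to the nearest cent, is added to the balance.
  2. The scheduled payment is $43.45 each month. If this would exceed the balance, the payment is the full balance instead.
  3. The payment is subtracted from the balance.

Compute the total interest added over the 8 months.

Month 1: opening $290.48; interest $6.39 → $296.87; payment $43.45; balance $253.42
Month 2: opening $253.42; interest $5.58 → $259.00; payment $43.45; balance $215.55
Month 3: opening $215.55; interest $4.74 → $220.29; payment $43.45; balance $176.84
Month 4: opening $176.84; interest $3.89 → $180.73; payment $43.45; balance $137.28
Month 5: opening $137.28; interest $3.02 → $140.30; payment $43.45; balance $96.85
Month 6: opening $96.85; interest $2.13 → $98.98; payment $43.45; balance $55.53
Month 7: opening $55.53; interest $1.22 → $56.75; payment $43.45; balance $13.30
Month 8: opening $13.30; interest $0.29 → $13.59; payment $13.59; balance $0.00
Total interest: $6.39 + $5.58 + $4.74 + $3.89 + $3.02 + $2.13 + $1.22 + $0.29 = $27.26

$27.26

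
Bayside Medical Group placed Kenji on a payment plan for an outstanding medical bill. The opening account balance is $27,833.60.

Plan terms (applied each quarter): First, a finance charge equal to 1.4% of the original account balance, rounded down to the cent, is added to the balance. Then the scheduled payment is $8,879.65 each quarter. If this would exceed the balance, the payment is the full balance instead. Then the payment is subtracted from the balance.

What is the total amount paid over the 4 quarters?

$29,392.28

Quarter 1: $27,833.60 +$389.67 interest = $28,223.27; pay $8,879.65 → $19,343.62
Quarter 2: $19,343.62 +$389.67 interest = $19,733.29; pay $8,879.65 → $10,853.64
Quarter 3: $10,853.64 +$389.67 interest = $11,243.31; pay $8,879.65 → $2,363.66
Quarter 4: $2,363.66 +$389.67 interest = $2,753.33; pay $2,753.33 → $0.00
Total paid: $29,392.28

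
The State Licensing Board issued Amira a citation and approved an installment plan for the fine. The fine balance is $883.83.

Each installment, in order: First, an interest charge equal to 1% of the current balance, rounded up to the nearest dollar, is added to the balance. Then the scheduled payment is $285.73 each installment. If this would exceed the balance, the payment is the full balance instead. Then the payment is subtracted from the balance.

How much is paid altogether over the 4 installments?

$904.83

# | Opening | Interest | Payment | End bal
1 | $883.83 | $9.00 | $285.73 | $607.10
2 | $607.10 | $7.00 | $285.73 | $328.37
3 | $328.37 | $4.00 | $285.73 | $46.64
4 | $46.64 | $1.00 | $47.64 | $0.00
Total paid: $904.83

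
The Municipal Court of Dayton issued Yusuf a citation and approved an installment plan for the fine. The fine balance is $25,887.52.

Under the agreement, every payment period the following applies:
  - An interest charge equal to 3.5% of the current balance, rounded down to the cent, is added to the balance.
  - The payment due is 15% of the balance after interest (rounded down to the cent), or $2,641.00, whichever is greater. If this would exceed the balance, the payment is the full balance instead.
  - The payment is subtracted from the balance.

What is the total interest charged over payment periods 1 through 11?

Payment period 1: $25,887.52 +$906.06 interest = $26,793.58; pay $4,019.03 → $22,774.55
Payment period 2: $22,774.55 +$797.10 interest = $23,571.65; pay $3,535.74 → $20,035.91
Payment period 3: $20,035.91 +$701.25 interest = $20,737.16; pay $3,110.57 → $17,626.59
Payment period 4: $17,626.59 +$616.93 interest = $18,243.52; pay $2,736.52 → $15,507.00
Payment period 5: $15,507.00 +$542.74 interest = $16,049.74; pay $2,641.00 → $13,408.74
Payment period 6: $13,408.74 +$469.30 interest = $13,878.04; pay $2,641.00 → $11,237.04
Payment period 7: $11,237.04 +$393.29 interest = $11,630.33; pay $2,641.00 → $8,989.33
Payment period 8: $8,989.33 +$314.62 interest = $9,303.95; pay $2,641.00 → $6,662.95
Payment period 9: $6,662.95 +$233.20 interest = $6,896.15; pay $2,641.00 → $4,255.15
Payment period 10: $4,255.15 +$148.93 interest = $4,404.08; pay $2,641.00 → $1,763.08
Payment period 11: $1,763.08 +$61.70 interest = $1,824.78; pay $1,824.78 → $0.00
Total interest: $906.06 + $797.10 + $701.25 + $616.93 + $542.74 + $469.30 + $393.29 + $314.62 + $233.20 + $148.93 + $61.70 = $5,185.12

$5,185.12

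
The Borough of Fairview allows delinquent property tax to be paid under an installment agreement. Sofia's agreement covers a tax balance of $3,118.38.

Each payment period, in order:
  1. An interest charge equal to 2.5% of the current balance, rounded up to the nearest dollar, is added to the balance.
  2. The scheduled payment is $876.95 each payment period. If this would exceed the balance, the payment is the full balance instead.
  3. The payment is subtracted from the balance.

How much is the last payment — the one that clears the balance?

$678.53

Payment period 1: opening $3,118.38; interest $78.00 → $3,196.38; payment $876.95; balance $2,319.43
Payment period 2: opening $2,319.43; interest $58.00 → $2,377.43; payment $876.95; balance $1,500.48
Payment period 3: opening $1,500.48; interest $38.00 → $1,538.48; payment $876.95; balance $661.53
Payment period 4: opening $661.53; interest $17.00 → $678.53; payment $678.53; balance $0.00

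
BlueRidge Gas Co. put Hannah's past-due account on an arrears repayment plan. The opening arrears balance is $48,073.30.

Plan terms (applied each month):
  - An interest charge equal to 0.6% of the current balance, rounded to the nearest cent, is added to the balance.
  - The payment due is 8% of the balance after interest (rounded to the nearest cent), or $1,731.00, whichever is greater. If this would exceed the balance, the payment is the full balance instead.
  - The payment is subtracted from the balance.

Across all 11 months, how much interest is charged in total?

# | Opening | Interest | Payment | End bal
1 | $48,073.30 | $288.44 | $3,868.94 | $44,492.80
2 | $44,492.80 | $266.96 | $3,580.78 | $41,178.98
3 | $41,178.98 | $247.07 | $3,314.08 | $38,111.97
4 | $38,111.97 | $228.67 | $3,067.25 | $35,273.39
5 | $35,273.39 | $211.64 | $2,838.80 | $32,646.23
6 | $32,646.23 | $195.88 | $2,627.37 | $30,214.74
7 | $30,214.74 | $181.29 | $2,431.68 | $27,964.35
8 | $27,964.35 | $167.79 | $2,250.57 | $25,881.57
9 | $25,881.57 | $155.29 | $2,082.95 | $23,953.91
10 | $23,953.91 | $143.72 | $1,927.81 | $22,169.82
11 | $22,169.82 | $133.02 | $1,784.23 | $20,518.61
Total interest: $288.44 + $266.96 + $247.07 + $228.67 + $211.64 + $195.88 + $181.29 + $167.79 + $155.29 + $143.72 + $133.02 = $2,219.77

$2,219.77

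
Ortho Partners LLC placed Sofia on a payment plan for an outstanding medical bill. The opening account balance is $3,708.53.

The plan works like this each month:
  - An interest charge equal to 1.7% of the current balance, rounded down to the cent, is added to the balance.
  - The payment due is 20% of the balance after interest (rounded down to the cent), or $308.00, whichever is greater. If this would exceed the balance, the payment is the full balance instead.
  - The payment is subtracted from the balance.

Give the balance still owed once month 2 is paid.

Month 1: opening $3,708.53; interest $63.04 → $3,771.57; payment $754.31; balance $3,017.26
Month 2: opening $3,017.26; interest $51.29 → $3,068.55; payment $613.71; balance $2,454.84

$2,454.84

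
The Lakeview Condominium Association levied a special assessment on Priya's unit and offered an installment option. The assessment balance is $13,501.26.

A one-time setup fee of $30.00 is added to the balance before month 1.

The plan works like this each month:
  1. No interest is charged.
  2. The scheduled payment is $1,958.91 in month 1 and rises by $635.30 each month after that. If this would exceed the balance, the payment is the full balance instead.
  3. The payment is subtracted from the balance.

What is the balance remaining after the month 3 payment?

Month 1: opening $13,531.26; payment $1,958.91; balance $11,572.35
Month 2: opening $11,572.35; payment $2,594.21; balance $8,978.14
Month 3: opening $8,978.14; payment $3,229.51; balance $5,748.63

$5,748.63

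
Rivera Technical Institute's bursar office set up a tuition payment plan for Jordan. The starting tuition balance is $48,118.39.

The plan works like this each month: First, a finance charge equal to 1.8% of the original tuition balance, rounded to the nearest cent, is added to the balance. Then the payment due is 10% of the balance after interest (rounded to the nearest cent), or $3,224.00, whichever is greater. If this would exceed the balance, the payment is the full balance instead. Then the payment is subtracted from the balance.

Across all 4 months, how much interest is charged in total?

Month 1: $48,118.39 +$866.13 interest = $48,984.52; pay $4,898.45 → $44,086.07
Month 2: $44,086.07 +$866.13 interest = $44,952.20; pay $4,495.22 → $40,456.98
Month 3: $40,456.98 +$866.13 interest = $41,323.11; pay $4,132.31 → $37,190.80
Month 4: $37,190.80 +$866.13 interest = $38,056.93; pay $3,805.69 → $34,251.24
Total interest: $866.13 + $866.13 + $866.13 + $866.13 = $3,464.52

$3,464.52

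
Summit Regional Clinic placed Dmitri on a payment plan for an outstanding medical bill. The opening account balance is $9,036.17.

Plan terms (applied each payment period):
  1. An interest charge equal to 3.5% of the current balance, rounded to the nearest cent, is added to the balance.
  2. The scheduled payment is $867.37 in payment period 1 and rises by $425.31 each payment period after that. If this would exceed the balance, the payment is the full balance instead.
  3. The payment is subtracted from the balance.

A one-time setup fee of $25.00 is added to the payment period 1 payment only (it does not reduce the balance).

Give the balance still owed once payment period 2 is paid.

# | Opening | Interest | Payment | Fee | End bal
1 | $9,036.17 | $316.27 | $867.37 | $25.00 | $8,485.07
2 | $8,485.07 | $296.98 | $1,292.68 | — | $7,489.37

$7,489.37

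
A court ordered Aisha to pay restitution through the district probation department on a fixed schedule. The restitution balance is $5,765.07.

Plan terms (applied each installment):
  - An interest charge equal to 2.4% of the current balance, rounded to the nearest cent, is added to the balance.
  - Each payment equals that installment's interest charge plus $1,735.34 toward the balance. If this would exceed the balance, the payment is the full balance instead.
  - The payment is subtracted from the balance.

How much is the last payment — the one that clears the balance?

Installment 1: opening $5,765.07; interest $138.36 → $5,903.43; payment $1,873.70; balance $4,029.73
Installment 2: opening $4,029.73; interest $96.71 → $4,126.44; payment $1,832.05; balance $2,294.39
Installment 3: opening $2,294.39; interest $55.07 → $2,349.46; payment $1,790.41; balance $559.05
Installment 4: opening $559.05; interest $13.42 → $572.47; payment $572.47; balance $0.00

$572.47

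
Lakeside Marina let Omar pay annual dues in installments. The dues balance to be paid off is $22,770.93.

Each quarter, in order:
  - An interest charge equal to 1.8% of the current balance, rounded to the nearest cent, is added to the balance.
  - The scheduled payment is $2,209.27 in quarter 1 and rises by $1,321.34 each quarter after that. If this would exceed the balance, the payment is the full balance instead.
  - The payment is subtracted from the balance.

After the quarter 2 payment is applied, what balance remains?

# | Opening | Interest | Payment | End bal
1 | $22,770.93 | $409.88 | $2,209.27 | $20,971.54
2 | $20,971.54 | $377.49 | $3,530.61 | $17,818.42

$17,818.42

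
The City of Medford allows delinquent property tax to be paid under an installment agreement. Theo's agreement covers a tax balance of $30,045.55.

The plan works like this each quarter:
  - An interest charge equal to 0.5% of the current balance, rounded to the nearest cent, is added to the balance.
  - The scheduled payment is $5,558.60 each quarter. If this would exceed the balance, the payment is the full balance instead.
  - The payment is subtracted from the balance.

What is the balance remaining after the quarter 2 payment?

Quarter 1: opening $30,045.55; interest $150.23 → $30,195.78; payment $5,558.60; balance $24,637.18
Quarter 2: opening $24,637.18; interest $123.19 → $24,760.37; payment $5,558.60; balance $19,201.77

$19,201.77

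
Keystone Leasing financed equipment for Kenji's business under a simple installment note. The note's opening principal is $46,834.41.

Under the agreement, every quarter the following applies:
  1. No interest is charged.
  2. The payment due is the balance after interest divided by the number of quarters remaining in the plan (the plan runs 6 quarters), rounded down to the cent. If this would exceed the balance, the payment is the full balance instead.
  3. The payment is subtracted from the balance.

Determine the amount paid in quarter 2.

Quarter 1: $46,834.41 − $7,805.73 → $39,028.68
Quarter 2: $39,028.68 − $7,805.73 → $31,222.95

$7,805.73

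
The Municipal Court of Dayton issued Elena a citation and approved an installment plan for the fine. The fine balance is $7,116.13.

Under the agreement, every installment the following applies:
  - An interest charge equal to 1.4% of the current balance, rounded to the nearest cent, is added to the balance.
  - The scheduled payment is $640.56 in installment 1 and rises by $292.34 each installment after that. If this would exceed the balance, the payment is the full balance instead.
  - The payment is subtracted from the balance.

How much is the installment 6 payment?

Installment 1: $7,116.13 +$99.63 interest = $7,215.76; pay $640.56 → $6,575.20
Installment 2: $6,575.20 +$92.05 interest = $6,667.25; pay $932.90 → $5,734.35
Installment 3: $5,734.35 +$80.28 interest = $5,814.63; pay $1,225.24 → $4,589.39
Installment 4: $4,589.39 +$64.25 interest = $4,653.64; pay $1,517.58 → $3,136.06
Installment 5: $3,136.06 +$43.90 interest = $3,179.96; pay $1,809.92 → $1,370.04
Installment 6: $1,370.04 +$19.18 interest = $1,389.22; pay $1,389.22 → $0.00

$1,389.22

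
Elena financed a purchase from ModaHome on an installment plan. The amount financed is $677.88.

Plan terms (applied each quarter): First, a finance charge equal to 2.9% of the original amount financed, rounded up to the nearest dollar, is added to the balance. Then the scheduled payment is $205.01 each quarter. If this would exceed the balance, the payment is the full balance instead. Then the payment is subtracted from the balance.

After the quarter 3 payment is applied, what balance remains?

$122.85

Quarter 1: $677.88 +$20.00 interest = $697.88; pay $205.01 → $492.87
Quarter 2: $492.87 +$20.00 interest = $512.87; pay $205.01 → $307.86
Quarter 3: $307.86 +$20.00 interest = $327.86; pay $205.01 → $122.85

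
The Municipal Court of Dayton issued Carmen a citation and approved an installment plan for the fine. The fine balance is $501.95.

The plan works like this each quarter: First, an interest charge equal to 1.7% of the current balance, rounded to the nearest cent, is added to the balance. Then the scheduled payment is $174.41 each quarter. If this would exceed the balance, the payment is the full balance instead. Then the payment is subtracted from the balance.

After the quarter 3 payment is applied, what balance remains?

$0.00

Quarter 1: opening $501.95; interest $8.53 → $510.48; payment $174.41; balance $336.07
Quarter 2: opening $336.07; interest $5.71 → $341.78; payment $174.41; balance $167.37
Quarter 3: opening $167.37; interest $2.85 → $170.22; payment $170.22; balance $0.00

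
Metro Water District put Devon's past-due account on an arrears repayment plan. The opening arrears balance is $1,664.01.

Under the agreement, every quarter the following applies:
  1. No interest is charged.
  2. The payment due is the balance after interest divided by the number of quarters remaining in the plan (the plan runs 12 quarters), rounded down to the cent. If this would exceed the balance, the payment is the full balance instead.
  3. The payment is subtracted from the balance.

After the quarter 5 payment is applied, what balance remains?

$970.69

Quarter 1: $1,664.01 − $138.66 → $1,525.35
Quarter 2: $1,525.35 − $138.66 → $1,386.69
Quarter 3: $1,386.69 − $138.66 → $1,248.03
Quarter 4: $1,248.03 − $138.67 → $1,109.36
Quarter 5: $1,109.36 − $138.67 → $970.69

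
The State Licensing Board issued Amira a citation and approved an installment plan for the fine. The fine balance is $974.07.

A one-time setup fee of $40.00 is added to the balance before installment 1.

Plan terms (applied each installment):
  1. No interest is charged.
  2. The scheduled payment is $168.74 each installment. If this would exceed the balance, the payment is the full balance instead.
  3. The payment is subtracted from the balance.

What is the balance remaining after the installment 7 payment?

$0.00

Installment 1: opening $1,014.07; payment $168.74; balance $845.33
Installment 2: opening $845.33; payment $168.74; balance $676.59
Installment 3: opening $676.59; payment $168.74; balance $507.85
Installment 4: opening $507.85; payment $168.74; balance $339.11
Installment 5: opening $339.11; payment $168.74; balance $170.37
Installment 6: opening $170.37; payment $168.74; balance $1.63
Installment 7: opening $1.63; payment $1.63; balance $0.00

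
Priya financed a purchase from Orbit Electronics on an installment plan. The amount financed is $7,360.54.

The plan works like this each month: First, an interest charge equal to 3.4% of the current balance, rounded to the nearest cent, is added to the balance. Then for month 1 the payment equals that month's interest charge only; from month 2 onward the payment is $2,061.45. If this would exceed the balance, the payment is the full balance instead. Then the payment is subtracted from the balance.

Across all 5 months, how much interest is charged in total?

Month 1: $7,360.54 +$250.26 interest = $7,610.80; pay $250.26 → $7,360.54
Month 2: $7,360.54 +$250.26 interest = $7,610.80; pay $2,061.45 → $5,549.35
Month 3: $5,549.35 +$188.68 interest = $5,738.03; pay $2,061.45 → $3,676.58
Month 4: $3,676.58 +$125.00 interest = $3,801.58; pay $2,061.45 → $1,740.13
Month 5: $1,740.13 +$59.16 interest = $1,799.29; pay $1,799.29 → $0.00
Total interest: $250.26 + $250.26 + $188.68 + $125.00 + $59.16 = $873.36

$873.36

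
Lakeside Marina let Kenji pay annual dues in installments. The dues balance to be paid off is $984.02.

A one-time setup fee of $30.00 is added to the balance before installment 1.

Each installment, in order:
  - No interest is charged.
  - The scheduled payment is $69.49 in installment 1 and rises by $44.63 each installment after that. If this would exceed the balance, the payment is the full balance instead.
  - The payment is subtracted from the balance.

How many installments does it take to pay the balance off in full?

Installment 1: opening $1,014.02; payment $69.49; balance $944.53
Installment 2: opening $944.53; payment $114.12; balance $830.41
Installment 3: opening $830.41; payment $158.75; balance $671.66
Installment 4: opening $671.66; payment $203.38; balance $468.28
Installment 5: opening $468.28; payment $248.01; balance $220.27
Installment 6: opening $220.27; payment $220.27; balance $0.00
Balance reaches $0.00 in installment 6.

6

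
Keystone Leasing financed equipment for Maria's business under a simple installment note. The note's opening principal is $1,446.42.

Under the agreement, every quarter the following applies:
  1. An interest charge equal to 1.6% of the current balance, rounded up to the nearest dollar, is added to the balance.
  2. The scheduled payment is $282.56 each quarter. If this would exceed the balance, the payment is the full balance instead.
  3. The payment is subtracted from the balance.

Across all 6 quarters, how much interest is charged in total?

$79.00

Quarter 1: opening $1,446.42; interest $24.00 → $1,470.42; payment $282.56; balance $1,187.86
Quarter 2: opening $1,187.86; interest $20.00 → $1,207.86; payment $282.56; balance $925.30
Quarter 3: opening $925.30; interest $15.00 → $940.30; payment $282.56; balance $657.74
Quarter 4: opening $657.74; interest $11.00 → $668.74; payment $282.56; balance $386.18
Quarter 5: opening $386.18; interest $7.00 → $393.18; payment $282.56; balance $110.62
Quarter 6: opening $110.62; interest $2.00 → $112.62; payment $112.62; balance $0.00
Total interest: $24.00 + $20.00 + $15.00 + $11.00 + $7.00 + $2.00 = $79.00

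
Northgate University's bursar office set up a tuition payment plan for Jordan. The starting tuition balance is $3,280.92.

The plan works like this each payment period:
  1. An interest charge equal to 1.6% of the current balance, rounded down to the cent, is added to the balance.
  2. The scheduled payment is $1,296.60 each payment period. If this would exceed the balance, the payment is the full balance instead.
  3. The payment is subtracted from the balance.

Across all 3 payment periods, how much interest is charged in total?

Payment period 1: opening $3,280.92; interest $52.49 → $3,333.41; payment $1,296.60; balance $2,036.81
Payment period 2: opening $2,036.81; interest $32.58 → $2,069.39; payment $1,296.60; balance $772.79
Payment period 3: opening $772.79; interest $12.36 → $785.15; payment $785.15; balance $0.00
Total interest: $52.49 + $32.58 + $12.36 = $97.43

$97.43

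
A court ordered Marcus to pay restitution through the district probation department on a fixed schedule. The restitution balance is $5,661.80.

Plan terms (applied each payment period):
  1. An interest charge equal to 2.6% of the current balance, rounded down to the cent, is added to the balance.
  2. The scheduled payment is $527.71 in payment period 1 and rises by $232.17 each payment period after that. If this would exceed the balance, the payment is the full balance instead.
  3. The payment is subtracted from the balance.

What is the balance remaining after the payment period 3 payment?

Payment period 1: opening $5,661.80; interest $147.20 → $5,809.00; payment $527.71; balance $5,281.29
Payment period 2: opening $5,281.29; interest $137.31 → $5,418.60; payment $759.88; balance $4,658.72
Payment period 3: opening $4,658.72; interest $121.12 → $4,779.84; payment $992.05; balance $3,787.79

$3,787.79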